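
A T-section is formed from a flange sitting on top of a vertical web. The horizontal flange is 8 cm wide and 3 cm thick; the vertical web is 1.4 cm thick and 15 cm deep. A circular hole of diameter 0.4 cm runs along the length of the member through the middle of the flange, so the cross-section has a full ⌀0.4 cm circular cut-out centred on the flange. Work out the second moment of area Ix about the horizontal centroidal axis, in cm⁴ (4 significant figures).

Decompose the section into non-overlapping parts with the origin at the bottom-left of its bounding rectangle.
Flange: 8 × 3, A = 24 cm², y = 16.5 cm, Ī = 18 cm⁴.
Web: 1.4 × 15, A = 21 cm², y = 7.5 cm, Ī = 393.75 cm⁴.
Hole (subtracted): ⌀0.4, A = 0.125664 cm², y = 16.5 cm, Ī = 0.00125664 cm⁴.
Centroid: ȳ = ΣA·y / ΣA = 12.2882 cm.
Transfer each piece to the horizontal centroidal axis using Ī + A·d² with d = y − 12.2882:
  flange: d = 4.21176 cm → contributes +443.734 cm⁴
  web: d = -4.78824 cm → contributes +875.222 cm⁴
  hole: d = 4.21176 cm → contributes −2.2304 cm⁴
Total I = 1316.73 cm⁴.

Ix ≈ 1317 cm⁴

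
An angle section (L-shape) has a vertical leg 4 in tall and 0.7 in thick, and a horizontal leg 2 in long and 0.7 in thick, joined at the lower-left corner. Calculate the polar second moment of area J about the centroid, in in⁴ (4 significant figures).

J ≈ 6.570 in⁴

Split into non-overlapping primitives; take the origin at the lower-left of the bounding box.
Vertical leg: 0.7 × 4, A = 2.8 in², y = 2 in, Ī = 3.73333 in⁴.
Horizontal leg (remainder): 1.3 × 0.7, A = 0.91 in², y = 0.35 in, Ī = 0.0371583 in⁴.
Centroid: ȳ = ΣA·y / ΣA = 1.59528 in.
Transfer each piece to the centroidal x-axis using Ī + A·d² with d = y − 1.59528:
  vertical leg: d = 0.404717 in → contributes +4.19196 in⁴
  horizontal leg (remainder): d = -1.24528 in → contributes +1.44832 in⁴
Total I = 5.64028 in⁴.
For the y-axis: x̄ = 0.595283 in.
Repeating about the centroidal y-axis gives I_y = 0.929284 in⁴.
Polar second moment: J = I_x + I_y = 6.56957 in⁴.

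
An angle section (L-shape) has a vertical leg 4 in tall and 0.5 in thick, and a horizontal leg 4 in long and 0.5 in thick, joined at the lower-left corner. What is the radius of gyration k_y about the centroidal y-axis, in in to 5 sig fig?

k_y ≈ 1.2178 in

Split into non-overlapping primitives; take the origin at the lower-left of the bounding box.
Vertical leg: 0.5 × 4, A = 2 in², x = 0.25 in, Ī = 0.04166667 in⁴.
Horizontal leg (remainder): 3.5 × 0.5, A = 1.75 in², x = 2.25 in, Ī = 1.786458 in⁴.
Centroid: x̄ = ΣA·x / ΣA = 1.183333 in.
Transfer each piece to the centroidal y-axis using Ī + A·d² with d = x − 1.183333:
  vertical leg: d = -0.9333333 in → contributes +1.783889 in⁴
  horizontal leg (remainder): d = 1.066667 in → contributes +3.777569 in⁴
Total I = 5.561458 in⁴.
Radius of gyration: k = √(I/A) = √(5.561458 / 3.75) = 1.217808 in.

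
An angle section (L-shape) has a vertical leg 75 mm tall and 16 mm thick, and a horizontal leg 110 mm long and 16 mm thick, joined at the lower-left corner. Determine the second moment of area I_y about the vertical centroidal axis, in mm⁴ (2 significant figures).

I_y ≈ 3.2 × 10⁶ mm⁴

Decompose the section into non-overlapping parts with the origin at the bottom-left of its bounding rectangle.
Vertical leg: 16 × 75, A = 1 200 mm², x = 8 mm, Ī = 25 600 mm⁴.
Horizontal leg (remainder): 94 × 16, A = 1 504 mm², x = 63 mm, Ī = 1 107 445 mm⁴.
Centroid: x̄ = ΣA·x / ΣA = 38.59 mm.
Transfer each piece to the vertical centroidal axis using Ī + A·d² with d = x − 38.59:
  vertical leg: d = -30.59 mm → contributes +1 148 624 mm⁴
  horizontal leg (remainder): d = 24.41 mm → contributes +2 003 475 mm⁴
Total I = 3 152 099 mm⁴.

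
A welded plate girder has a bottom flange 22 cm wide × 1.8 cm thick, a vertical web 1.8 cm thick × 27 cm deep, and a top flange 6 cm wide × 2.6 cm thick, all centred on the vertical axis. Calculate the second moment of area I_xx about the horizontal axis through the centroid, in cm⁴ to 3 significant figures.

I_xx ≈ 1.35 × 10⁴ cm⁴

Split into non-overlapping primitives; take the origin at the lower-left of the bounding box.
Bottom plate: 22 × 1.8, A = 39.6 cm², y = 0.9 cm, Ī = 10.692 cm⁴.
Web plate: 1.8 × 27, A = 48.6 cm², y = 15.3 cm, Ī = 2952.5 cm⁴.
Top plate: 6 × 2.6, A = 15.6 cm², y = 30.1 cm, Ī = 8.788 cm⁴.
Centroid: ȳ = ΣA·y / ΣA = 12.031 cm.
Transfer each piece to the horizontal axis through the centroid using Ī + A·d² with d = y − 12.031:
  bottom plate: d = -11.131 cm → contributes +4916.8 cm⁴
  web plate: d = 3.2694 cm → contributes +3471.9 cm⁴
  top plate: d = 18.069 cm → contributes +5102.2 cm⁴
Total I = 13 491 cm⁴.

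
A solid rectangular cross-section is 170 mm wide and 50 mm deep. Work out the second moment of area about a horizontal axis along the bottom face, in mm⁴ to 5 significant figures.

The section: 170 × 50, A = 8 500 mm², y = 25 mm, Ī = 1 770 833 mm⁴.
Transfer it to the base of the section using Ī + A·d² with d = y − 0:
  the section: d = 25 mm → contributes +7 083 333 mm⁴
Total I = 7 083 333 mm⁴.

I_base ≈ 7.0833 × 10⁶ mm⁴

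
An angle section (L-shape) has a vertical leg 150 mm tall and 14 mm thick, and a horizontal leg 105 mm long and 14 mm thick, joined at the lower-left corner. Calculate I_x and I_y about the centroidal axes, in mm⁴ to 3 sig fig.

I_x ≈ 7.62 × 10⁶ mm⁴, I_y ≈ 3.10 × 10⁶ mm⁴

Treat the section as a set of non-overlapping primitives; coordinates are from the bounding-box lower-left.
Vertical leg: 14 × 150, A = 2 100 mm², y = 75 mm, Ī = 3 937 500 mm⁴.
Horizontal leg (remainder): 91 × 14, A = 1 274 mm², y = 7 mm, Ī = 20 809 mm⁴.
Centroid: ȳ = ΣA·y / ΣA = 49.324 mm.
Transfer each piece to the centroidal x-axis using Ī + A·d² with d = y − 49.324:
  vertical leg: d = 25.676 mm → contributes +5 321 977 mm⁴
  horizontal leg (remainder): d = -42.324 mm → contributes +2 302 914 mm⁴
Total I = 7 624 891 mm⁴.
For the y-axis: x̄ = 26.824 mm.
Repeating about the centroidal y-axis gives I_y = 3 099 024 mm⁴.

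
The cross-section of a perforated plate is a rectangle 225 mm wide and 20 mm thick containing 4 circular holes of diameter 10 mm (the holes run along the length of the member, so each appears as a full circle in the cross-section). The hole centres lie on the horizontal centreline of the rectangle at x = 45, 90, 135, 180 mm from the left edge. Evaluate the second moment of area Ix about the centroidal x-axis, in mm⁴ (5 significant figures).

Break the section into simple shapes (no overlaps), measuring from the bottom-left corner of the bounding box.
Plate: 225 × 20, A = 4 500 mm², y = 10 mm, Ī = 150 000 mm⁴.
Hole 1 (subtracted): ⌀10, A = 78.53982 mm², y = 10 mm, Ī = 490.8739 mm⁴.
Hole 2 (subtracted): ⌀10, A = 78.53982 mm², y = 10 mm, Ī = 490.8739 mm⁴.
Hole 3 (subtracted): ⌀10, A = 78.53982 mm², y = 10 mm, Ī = 490.8739 mm⁴.
Hole 4 (subtracted): ⌀10, A = 78.53982 mm², y = 10 mm, Ī = 490.8739 mm⁴.
By symmetry the centroid is at mid-height, ȳ = 10 mm.
All pieces are centred on the centroidal x-axis, so I = ΣĪ (holes subtracted) = 148036.5 mm⁴.

Ix ≈ 1.4804 × 10⁵ mm⁴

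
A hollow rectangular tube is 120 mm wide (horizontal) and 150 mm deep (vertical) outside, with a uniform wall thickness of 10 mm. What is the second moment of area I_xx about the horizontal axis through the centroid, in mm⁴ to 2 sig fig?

I_xx ≈ 1.5 × 10⁷ mm⁴

Decompose the section into non-overlapping parts with the origin at the bottom-left of its bounding rectangle.
Outer rectangle: 120 × 150, A = 18 000 mm², y = 75 mm, Ī = 33 750 000 mm⁴.
Inner void (subtracted): 100 × 130, A = 13 000 mm², y = 75 mm, Ī = 18 308 333 mm⁴.
By symmetry the centroid is at mid-height, ȳ = 75 mm.
All pieces are centred on the horizontal axis through the centroid, so I = ΣĪ (holes subtracted) = 15 441 667 mm⁴.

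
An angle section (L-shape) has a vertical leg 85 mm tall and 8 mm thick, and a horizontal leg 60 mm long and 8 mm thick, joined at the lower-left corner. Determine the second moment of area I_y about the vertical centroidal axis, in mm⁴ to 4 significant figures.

Split into non-overlapping primitives; take the origin at the lower-left of the bounding box.
Vertical leg: 8 × 85, A = 680 mm², x = 4 mm, Ī = 3626.67 mm⁴.
Horizontal leg (remainder): 52 × 8, A = 416 mm², x = 34 mm, Ī = 93738.7 mm⁴.
Centroid: x̄ = ΣA·x / ΣA = 15.3869 mm.
Transfer each piece to the vertical centroidal axis using Ī + A·d² with d = x − 15.3869:
  vertical leg: d = -11.3869 mm → contributes +91795.9 mm⁴
  horizontal leg (remainder): d = 18.6131 mm → contributes +237 861 mm⁴
Total I = 329 657 mm⁴.

I_y ≈ 3.297 × 10⁵ mm⁴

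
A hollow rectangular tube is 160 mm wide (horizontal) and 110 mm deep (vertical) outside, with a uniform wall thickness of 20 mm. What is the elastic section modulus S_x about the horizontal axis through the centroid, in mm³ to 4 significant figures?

S_x ≈ 2.603 × 10⁵ mm³

Split into non-overlapping primitives; take the origin at the lower-left of the bounding box.
Outer rectangle: 160 × 110, A = 17 600 mm², y = 55 mm, Ī = 17 746 667 mm⁴.
Inner void (subtracted): 120 × 70, A = 8 400 mm², y = 55 mm, Ī = 3 430 000 mm⁴.
By symmetry the centroid is at mid-height, ȳ = 55 mm.
All pieces are centred on the horizontal axis through the centroid, so I = ΣĪ (holes subtracted) = 14 316 667 mm⁴.
Extreme fibre distance c = 55 mm; S = I/c = 260 303 mm³.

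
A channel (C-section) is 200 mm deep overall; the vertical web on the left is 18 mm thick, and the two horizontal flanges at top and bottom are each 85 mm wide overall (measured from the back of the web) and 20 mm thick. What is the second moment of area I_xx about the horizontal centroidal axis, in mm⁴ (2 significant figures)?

Break the section into simple shapes (no overlaps), measuring from the bottom-left corner of the bounding box.
Web: 18 × 200, A = 3 600 mm², y = 100 mm, Ī = 12 000 000 mm⁴.
Top flange (beyond web): 67 × 20, A = 1 340 mm², y = 190 mm, Ī = 44 667 mm⁴.
Bottom flange (beyond web): 67 × 20, A = 1 340 mm², y = 10 mm, Ī = 44 667 mm⁴.
By symmetry the centroid is at mid-height, ȳ = 100 mm.
Transfer each piece to the horizontal centroidal axis using Ī + A·d² with d = y − 100:
  web: d = 0 mm → contributes +12 000 000 mm⁴
  top flange (beyond web): d = 90 mm → contributes +10 898 667 mm⁴
  bottom flange (beyond web): d = -90 mm → contributes +10 898 667 mm⁴
Total I = 33 797 333 mm⁴.

I_xx ≈ 3.4 × 10⁷ mm⁴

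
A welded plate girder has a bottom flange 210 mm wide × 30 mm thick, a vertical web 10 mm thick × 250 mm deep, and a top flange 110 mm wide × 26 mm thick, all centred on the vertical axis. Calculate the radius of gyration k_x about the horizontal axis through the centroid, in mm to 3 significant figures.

k_x ≈ 121 mm

Treat the section as a set of non-overlapping primitives; coordinates are from the bounding-box lower-left.
Bottom plate: 210 × 30, A = 6 300 mm², y = 15 mm, Ī = 472 500 mm⁴.
Web plate: 10 × 250, A = 2 500 mm², y = 155 mm, Ī = 13 020 833 mm⁴.
Top plate: 110 × 26, A = 2 860 mm², y = 293 mm, Ī = 161 113 mm⁴.
Centroid: ȳ = ΣA·y / ΣA = 113.21 mm.
Transfer each piece to the horizontal axis through the centroid using Ī + A·d² with d = y − 113.21:
  bottom plate: d = -98.206 mm → contributes +61 232 128 mm⁴
  web plate: d = 41.794 mm → contributes +17 387 715 mm⁴
  top plate: d = 179.79 mm → contributes +92 613 310 mm⁴
Total I = 171 233 153 mm⁴.
Radius of gyration: k = √(I/A) = √(171 233 153 / 11 660) = 121.18 mm.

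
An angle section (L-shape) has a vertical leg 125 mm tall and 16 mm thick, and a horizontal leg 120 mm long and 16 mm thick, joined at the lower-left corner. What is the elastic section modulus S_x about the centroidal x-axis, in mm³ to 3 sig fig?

S_x ≈ 6.12 × 10⁴ mm³

Decompose the section into non-overlapping parts with the origin at the bottom-left of its bounding rectangle.
Vertical leg: 16 × 125, A = 2 000 mm², y = 62.5 mm, Ī = 2 604 167 mm⁴.
Horizontal leg (remainder): 104 × 16, A = 1 664 mm², y = 8 mm, Ī = 35 499 mm⁴.
Centroid: ȳ = ΣA·y / ΣA = 37.749 mm.
Transfer each piece to the centroidal x-axis using Ī + A·d² with d = y − 37.749:
  vertical leg: d = 24.751 mm → contributes +3 829 400 mm⁴
  horizontal leg (remainder): d = -29.749 mm → contributes +1 508 135 mm⁴
Total I = 5 337 534 mm⁴.
Extreme fibre distance c = 87.251 mm; S = I/c = 61 174 mm³.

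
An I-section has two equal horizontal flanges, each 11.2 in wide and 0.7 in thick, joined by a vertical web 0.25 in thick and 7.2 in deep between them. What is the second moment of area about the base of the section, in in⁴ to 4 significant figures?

Split into non-overlapping primitives; take the origin at the lower-left of the bounding box.
Bottom flange: 11.2 × 0.7, A = 7.84 in², y = 0.35 in, Ī = 0.320133 in⁴.
Web: 0.25 × 7.2, A = 1.8 in², y = 4.3 in, Ī = 7.776 in⁴.
Top flange: 11.2 × 0.7, A = 7.84 in², y = 8.25 in, Ī = 0.320133 in⁴.
Transfer each piece to the bottom edge using Ī + A·d² with d = y − 0:
  bottom flange: d = 0.35 in → contributes +1.28053 in⁴
  web: d = 4.3 in → contributes +41.058 in⁴
  top flange: d = 8.25 in → contributes +533.93 in⁴
Total I = 576.269 in⁴.

I_base ≈ 576.3 in⁴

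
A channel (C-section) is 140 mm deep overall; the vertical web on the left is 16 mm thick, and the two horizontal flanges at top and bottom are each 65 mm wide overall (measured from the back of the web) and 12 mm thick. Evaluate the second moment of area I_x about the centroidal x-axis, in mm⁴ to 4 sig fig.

Treat the section as a set of non-overlapping primitives; coordinates are from the bounding-box lower-left.
Web: 16 × 140, A = 2 240 mm², y = 70 mm, Ī = 3 658 667 mm⁴.
Top flange (beyond web): 49 × 12, A = 588 mm², y = 134 mm, Ī = 7 056 mm⁴.
Bottom flange (beyond web): 49 × 12, A = 588 mm², y = 6 mm, Ī = 7 056 mm⁴.
By symmetry the centroid is at mid-height, ȳ = 70 mm.
Transfer each piece to the centroidal x-axis using Ī + A·d² with d = y − 70:
  web: d = 0 mm → contributes +3 658 667 mm⁴
  top flange (beyond web): d = 64 mm → contributes +2 415 504 mm⁴
  bottom flange (beyond web): d = -64 mm → contributes +2 415 504 mm⁴
Total I = 8 489 675 mm⁴.

I_x ≈ 8.490 × 10⁶ mm⁴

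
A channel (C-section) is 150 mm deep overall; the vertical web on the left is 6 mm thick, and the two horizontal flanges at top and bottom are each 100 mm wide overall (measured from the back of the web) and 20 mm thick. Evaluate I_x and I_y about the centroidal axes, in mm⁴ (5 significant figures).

Decompose the section into non-overlapping parts with the origin at the bottom-left of its bounding rectangle.
Web: 6 × 150, A = 900 mm², y = 75 mm, Ī = 1 687 500 mm⁴.
Top flange (beyond web): 94 × 20, A = 1 880 mm², y = 140 mm, Ī = 62666.67 mm⁴.
Bottom flange (beyond web): 94 × 20, A = 1 880 mm², y = 10 mm, Ī = 62666.67 mm⁴.
By symmetry the centroid is at mid-height, ȳ = 75 mm.
Transfer each piece to the centroidal x-axis using Ī + A·d² with d = y − 75:
  web: d = 0 mm → contributes +1 687 500 mm⁴
  top flange (beyond web): d = 65 mm → contributes +8 005 667 mm⁴
  bottom flange (beyond web): d = -65 mm → contributes +8 005 667 mm⁴
Total I = 17 698 833 mm⁴.
For the y-axis: x̄ = 43.34335 mm.
Repeating about the centroidal y-axis gives I_y = 4 586 764 mm⁴.

I_x ≈ 1.7699 × 10⁷ mm⁴, I_y ≈ 4.5868 × 10⁶ mm⁴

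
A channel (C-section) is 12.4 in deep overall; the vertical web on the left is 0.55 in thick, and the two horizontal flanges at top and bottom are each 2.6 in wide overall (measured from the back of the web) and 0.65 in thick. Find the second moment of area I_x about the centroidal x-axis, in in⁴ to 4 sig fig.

Break the section into simple shapes (no overlaps), measuring from the bottom-left corner of the bounding box.
Web: 0.55 × 12.4, A = 6.82 in², y = 6.2 in, Ī = 87.3869 in⁴.
Top flange (beyond web): 2.05 × 0.65, A = 1.3325 in², y = 12.075 in, Ī = 0.0469151 in⁴.
Bottom flange (beyond web): 2.05 × 0.65, A = 1.3325 in², y = 0.325 in, Ī = 0.0469151 in⁴.
By symmetry the centroid is at mid-height, ȳ = 6.2 in.
Transfer each piece to the centroidal x-axis using Ī + A·d² with d = y − 6.2:
  web: d = 0 in → contributes +87.3869 in⁴
  top flange (beyond web): d = 5.875 in → contributes +46.039 in⁴
  bottom flange (beyond web): d = -5.875 in → contributes +46.039 in⁴
Total I = 179.465 in⁴.

I_x ≈ 179.5 in⁴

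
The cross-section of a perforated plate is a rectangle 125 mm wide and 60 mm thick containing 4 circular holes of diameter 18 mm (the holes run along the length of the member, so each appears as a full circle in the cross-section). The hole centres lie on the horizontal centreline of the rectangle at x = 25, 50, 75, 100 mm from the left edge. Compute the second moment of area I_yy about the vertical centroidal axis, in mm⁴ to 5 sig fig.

Split into non-overlapping primitives; take the origin at the lower-left of the bounding box.
Plate: 125 × 60, A = 7 500 mm², x = 62.5 mm, Ī = 9 765 625 mm⁴.
Hole 1 (subtracted): ⌀18, A = 254.469 mm², x = 25 mm, Ī = 5152.997 mm⁴.
Hole 2 (subtracted): ⌀18, A = 254.469 mm², x = 50 mm, Ī = 5152.997 mm⁴.
Hole 3 (subtracted): ⌀18, A = 254.469 mm², x = 75 mm, Ī = 5152.997 mm⁴.
Hole 4 (subtracted): ⌀18, A = 254.469 mm², x = 100 mm, Ī = 5152.997 mm⁴.
By symmetry the centroid is at mid-width, x̄ = 62.5 mm.
Transfer each piece to the vertical centroidal axis using Ī + A·d² with d = x − 62.5:
  plate: d = 0 mm → contributes +9 765 625 mm⁴
  hole 1: d = -37.5 mm → contributes −363 000 mm⁴
  hole 2: d = -12.5 mm → contributes −44913.78 mm⁴
  hole 3: d = 12.5 mm → contributes −44913.78 mm⁴
  hole 4: d = 37.5 mm → contributes −363 000 mm⁴
Total I = 8 949 797 mm⁴.

I_yy ≈ 8.9498 × 10⁶ mm⁴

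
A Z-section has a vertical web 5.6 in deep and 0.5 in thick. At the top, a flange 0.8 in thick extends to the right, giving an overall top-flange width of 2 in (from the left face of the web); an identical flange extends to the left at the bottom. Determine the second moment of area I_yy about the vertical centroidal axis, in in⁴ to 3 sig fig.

I_yy ≈ 2.91 in⁴

Break the section into simple shapes (no overlaps), measuring from the bottom-left corner of the bounding box.
Web: 0.5 × 5.6, A = 2.8 in², x = 1.75 in, Ī = 0.058333 in⁴.
Top flange (beyond web): 1.5 × 0.8, A = 1.2 in², x = 2.75 in, Ī = 0.225 in⁴.
Bottom flange (beyond web): 1.5 × 0.8, A = 1.2 in², x = 0.75 in, Ī = 0.225 in⁴.
Centroid: x̄ = ΣA·x / ΣA = 1.75 in.
Transfer each piece to the vertical centroidal axis using Ī + A·d² with d = x − 1.75:
  web: d = 0 in → contributes +0.058333 in⁴
  top flange (beyond web): d = 1 in → contributes +1.425 in⁴
  bottom flange (beyond web): d = -1 in → contributes +1.425 in⁴
Total I = 2.9083 in⁴.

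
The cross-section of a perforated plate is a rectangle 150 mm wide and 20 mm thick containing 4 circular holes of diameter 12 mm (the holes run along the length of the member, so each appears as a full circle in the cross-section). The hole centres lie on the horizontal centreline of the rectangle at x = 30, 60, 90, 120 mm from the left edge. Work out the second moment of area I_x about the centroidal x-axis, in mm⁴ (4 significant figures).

I_x ≈ 9.593 × 10⁴ mm⁴

Break the section into simple shapes (no overlaps), measuring from the bottom-left corner of the bounding box.
Plate: 150 × 20, A = 3 000 mm², y = 10 mm, Ī = 100 000 mm⁴.
Hole 1 (subtracted): ⌀12, A = 113.097 mm², y = 10 mm, Ī = 1017.88 mm⁴.
Hole 2 (subtracted): ⌀12, A = 113.097 mm², y = 10 mm, Ī = 1017.88 mm⁴.
Hole 3 (subtracted): ⌀12, A = 113.097 mm², y = 10 mm, Ī = 1017.88 mm⁴.
Hole 4 (subtracted): ⌀12, A = 113.097 mm², y = 10 mm, Ī = 1017.88 mm⁴.
By symmetry the centroid is at mid-height, ȳ = 10 mm.
All pieces are centred on the centroidal x-axis, so I = ΣĪ (holes subtracted) = 95928.5 mm⁴.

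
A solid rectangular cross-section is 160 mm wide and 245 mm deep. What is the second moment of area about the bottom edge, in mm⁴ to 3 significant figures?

I_base ≈ 7.84 × 10⁸ mm⁴

The section: 160 × 245, A = 39 200 mm², y = 122.5 mm, Ī = 196 081 667 mm⁴.
Transfer it to a horizontal axis along the bottom face using Ī + A·d² with d = y − 0:
  the section: d = 122.5 mm → contributes +784 326 667 mm⁴
Total I = 784 326 667 mm⁴.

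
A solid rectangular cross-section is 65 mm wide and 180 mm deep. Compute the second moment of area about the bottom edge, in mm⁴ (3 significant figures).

I_base ≈ 1.26 × 10⁸ mm⁴

The section: 65 × 180, A = 11 700 mm², y = 90 mm, Ī = 31 590 000 mm⁴.
Transfer it to the base of the section using Ī + A·d² with d = y − 0:
  the section: d = 90 mm → contributes +126 360 000 mm⁴
Total I = 126 360 000 mm⁴.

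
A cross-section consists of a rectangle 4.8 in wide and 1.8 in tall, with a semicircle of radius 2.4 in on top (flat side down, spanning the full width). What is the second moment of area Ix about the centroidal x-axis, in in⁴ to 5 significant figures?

Treat the section as a set of non-overlapping primitives; coordinates are from the bounding-box lower-left.
Rectangular body: 4.8 × 1.8, A = 8.64 in², y = 0.9 in, Ī = 2.3328 in⁴.
Semicircular cap: semicircle r = 2.4, A = 9.047787 in², y = 2.818592 in, Ī = 3.641473 in⁴.
Centroid: ȳ = ΣA·y / ΣA = 1.881412 in.
Transfer each piece to the centroidal x-axis using Ī + A·d² with d = y − 1.881412:
  rectangular body: d = -0.9814121 in → contributes +10.65459 in⁴
  semicircular cap: d = 0.9371795 in → contributes +11.58819 in⁴
Total I = 22.24278 in⁴.

Ix ≈ 22.243 in⁴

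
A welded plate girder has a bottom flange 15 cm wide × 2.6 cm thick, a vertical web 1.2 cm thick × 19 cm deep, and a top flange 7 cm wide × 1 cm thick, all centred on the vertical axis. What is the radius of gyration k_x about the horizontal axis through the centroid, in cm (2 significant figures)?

k_x ≈ 7.8 cm

Treat the section as a set of non-overlapping primitives; coordinates are from the bounding-box lower-left.
Bottom plate: 15 × 2.6, A = 39 cm², y = 1.3 cm, Ī = 21.97 cm⁴.
Web plate: 1.2 × 19, A = 22.8 cm², y = 12.1 cm, Ī = 685.9 cm⁴.
Top plate: 7 × 1, A = 7 cm², y = 22.1 cm, Ī = 0.5833 cm⁴.
Centroid: ȳ = ΣA·y / ΣA = 6.995 cm.
Transfer each piece to the horizontal axis through the centroid using Ī + A·d² with d = y − 6.995:
  bottom plate: d = -5.695 cm → contributes +1 287 cm⁴
  web plate: d = 5.105 cm → contributes +1 280 cm⁴
  top plate: d = 15.1 cm → contributes +1 598 cm⁴
Total I = 4 165 cm⁴.
Radius of gyration: k = √(I/A) = √(4 165 / 68.8) = 7.78 cm.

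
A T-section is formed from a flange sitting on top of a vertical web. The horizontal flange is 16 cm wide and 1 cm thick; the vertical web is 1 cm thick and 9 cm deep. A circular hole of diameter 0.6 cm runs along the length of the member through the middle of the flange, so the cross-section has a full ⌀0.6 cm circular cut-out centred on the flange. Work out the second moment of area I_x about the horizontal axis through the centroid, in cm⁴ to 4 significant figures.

Treat the section as a set of non-overlapping primitives; coordinates are from the bounding-box lower-left.
Flange: 16 × 1, A = 16 cm², y = 9.5 cm, Ī = 1.33333 cm⁴.
Web: 1 × 9, A = 9 cm², y = 4.5 cm, Ī = 60.75 cm⁴.
Hole (subtracted): ⌀0.6, A = 0.282743 cm², y = 9.5 cm, Ī = 0.00636173 cm⁴.
Centroid: ȳ = ΣA·y / ΣA = 7.67941 cm.
Transfer each piece to the horizontal axis through the centroid using Ī + A·d² with d = y − 7.67941:
  flange: d = 1.82059 cm → contributes +54.3661 cm⁴
  web: d = -3.17941 cm → contributes +151.728 cm⁴
  hole: d = 1.82059 cm → contributes −0.943528 cm⁴
Total I = 205.15 cm⁴.

I_x ≈ 205.2 cm⁴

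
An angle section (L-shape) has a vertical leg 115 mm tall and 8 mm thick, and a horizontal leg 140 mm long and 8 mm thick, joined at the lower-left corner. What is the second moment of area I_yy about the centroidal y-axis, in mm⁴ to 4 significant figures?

Decompose the section into non-overlapping parts with the origin at the bottom-left of its bounding rectangle.
Vertical leg: 8 × 115, A = 920 mm², x = 4 mm, Ī = 4906.67 mm⁴.
Horizontal leg (remainder): 132 × 8, A = 1 056 mm², x = 74 mm, Ī = 1 533 312 mm⁴.
Centroid: x̄ = ΣA·x / ΣA = 41.4089 mm.
Transfer each piece to the centroidal y-axis using Ī + A·d² with d = x − 41.4089:
  vertical leg: d = -37.4089 mm → contributes +1 292 379 mm⁴
  horizontal leg (remainder): d = 32.5911 mm → contributes +2 654 973 mm⁴
Total I = 3 947 352 mm⁴.

I_yy ≈ 3.947 × 10⁶ mm⁴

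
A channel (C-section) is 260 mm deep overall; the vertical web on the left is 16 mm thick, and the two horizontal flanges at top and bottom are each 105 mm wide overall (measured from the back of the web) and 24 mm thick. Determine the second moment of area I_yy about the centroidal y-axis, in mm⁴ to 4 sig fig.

Treat the section as a set of non-overlapping primitives; coordinates are from the bounding-box lower-left.
Web: 16 × 260, A = 4 160 mm², x = 8 mm, Ī = 88746.7 mm⁴.
Top flange (beyond web): 89 × 24, A = 2 136 mm², x = 60.5 mm, Ī = 1 409 938 mm⁴.
Bottom flange (beyond web): 89 × 24, A = 2 136 mm², x = 60.5 mm, Ī = 1 409 938 mm⁴.
Centroid: x̄ = ΣA·x / ΣA = 34.5987 mm.
Transfer each piece to the centroidal y-axis using Ī + A·d² with d = x − 34.5987:
  web: d = -26.5987 mm → contributes +3 031 902 mm⁴
  top flange (beyond web): d = 25.9013 mm → contributes +2 842 935 mm⁴
  bottom flange (beyond web): d = 25.9013 mm → contributes +2 842 935 mm⁴
Total I = 8 717 773 mm⁴.

I_yy ≈ 8.718 × 10⁶ mm⁴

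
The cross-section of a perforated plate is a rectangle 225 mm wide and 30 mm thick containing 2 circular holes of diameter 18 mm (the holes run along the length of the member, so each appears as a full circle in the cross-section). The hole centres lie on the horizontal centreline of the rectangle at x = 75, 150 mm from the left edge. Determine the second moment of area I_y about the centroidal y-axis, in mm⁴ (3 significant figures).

Break the section into simple shapes (no overlaps), measuring from the bottom-left corner of the bounding box.
Plate: 225 × 30, A = 6 750 mm², x = 112.5 mm, Ī = 28 476 563 mm⁴.
Hole 1 (subtracted): ⌀18, A = 254.47 mm², x = 75 mm, Ī = 5 153 mm⁴.
Hole 2 (subtracted): ⌀18, A = 254.47 mm², x = 150 mm, Ī = 5 153 mm⁴.
By symmetry the centroid is at mid-width, x̄ = 112.5 mm.
Transfer each piece to the centroidal y-axis using Ī + A·d² with d = x − 112.5:
  plate: d = 0 mm → contributes +28 476 563 mm⁴
  hole 1: d = -37.5 mm → contributes −363 000 mm⁴
  hole 2: d = 37.5 mm → contributes −363 000 mm⁴
Total I = 27 750 562 mm⁴.

I_y ≈ 2.78 × 10⁷ mm⁴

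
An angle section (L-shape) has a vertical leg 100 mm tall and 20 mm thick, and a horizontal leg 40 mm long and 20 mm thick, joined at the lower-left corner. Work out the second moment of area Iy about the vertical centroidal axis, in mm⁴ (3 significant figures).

Break the section into simple shapes (no overlaps), measuring from the bottom-left corner of the bounding box.
Vertical leg: 20 × 100, A = 2 000 mm², x = 10 mm, Ī = 66 667 mm⁴.
Horizontal leg (remainder): 20 × 20, A = 400 mm², x = 30 mm, Ī = 13 333 mm⁴.
Centroid: x̄ = ΣA·x / ΣA = 13.333 mm.
Transfer each piece to the vertical centroidal axis using Ī + A·d² with d = x − 13.333:
  vertical leg: d = -3.3333 mm → contributes +88 889 mm⁴
  horizontal leg (remainder): d = 16.667 mm → contributes +124 444 mm⁴
Total I = 213 333 mm⁴.

Iy ≈ 2.13 × 10⁵ mm⁴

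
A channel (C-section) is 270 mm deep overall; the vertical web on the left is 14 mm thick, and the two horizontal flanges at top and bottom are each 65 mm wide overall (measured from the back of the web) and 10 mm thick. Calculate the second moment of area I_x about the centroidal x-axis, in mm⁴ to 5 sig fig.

Treat the section as a set of non-overlapping primitives; coordinates are from the bounding-box lower-left.
Web: 14 × 270, A = 3 780 mm², y = 135 mm, Ī = 22 963 500 mm⁴.
Top flange (beyond web): 51 × 10, A = 510 mm², y = 265 mm, Ī = 4 250 mm⁴.
Bottom flange (beyond web): 51 × 10, A = 510 mm², y = 5 mm, Ī = 4 250 mm⁴.
By symmetry the centroid is at mid-height, ȳ = 135 mm.
Transfer each piece to the centroidal x-axis using Ī + A·d² with d = y − 135:
  web: d = 0 mm → contributes +22 963 500 mm⁴
  top flange (beyond web): d = 130 mm → contributes +8 623 250 mm⁴
  bottom flange (beyond web): d = -130 mm → contributes +8 623 250 mm⁴
Total I = 40 210 000 mm⁴.

I_x ≈ 4.0210 × 10⁷ mm⁴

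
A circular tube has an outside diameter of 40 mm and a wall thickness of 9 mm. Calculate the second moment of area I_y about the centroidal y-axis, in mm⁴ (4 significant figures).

I_y ≈ 1.142 × 10⁵ mm⁴

Split into non-overlapping primitives; take the origin at the lower-left of the bounding box.
Outer circle: ⌀40, A = 1256.64 mm², x = 20 mm, Ī = 125 664 mm⁴.
Bore (subtracted): ⌀22, A = 380.133 mm², x = 20 mm, Ī = 11 499 mm⁴.
By symmetry the centroid is at mid-width, x̄ = 20 mm.
All pieces are centred on the centroidal y-axis, so I = ΣĪ (holes subtracted) = 114 165 mm⁴.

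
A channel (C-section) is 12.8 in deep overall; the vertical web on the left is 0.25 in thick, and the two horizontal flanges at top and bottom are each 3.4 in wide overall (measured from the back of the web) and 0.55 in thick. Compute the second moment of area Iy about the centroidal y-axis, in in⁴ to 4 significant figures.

Split into non-overlapping primitives; take the origin at the lower-left of the bounding box.
Web: 0.25 × 12.8, A = 3.2 in², x = 0.125 in, Ī = 0.0166667 in⁴.
Top flange (beyond web): 3.15 × 0.55, A = 1.7325 in², x = 1.825 in, Ī = 1.43256 in⁴.
Bottom flange (beyond web): 3.15 × 0.55, A = 1.7325 in², x = 1.825 in, Ī = 1.43256 in⁴.
Centroid: x̄ = ΣA·x / ΣA = 1.0088 in.
Transfer each piece to the centroidal y-axis using Ī + A·d² with d = x − 1.0088:
  web: d = -0.883796 in → contributes +2.51617 in⁴
  top flange (beyond web): d = 0.816204 in → contributes +2.58673 in⁴
  bottom flange (beyond web): d = 0.816204 in → contributes +2.58673 in⁴
Total I = 7.68964 in⁴.

Iy ≈ 7.690 in⁴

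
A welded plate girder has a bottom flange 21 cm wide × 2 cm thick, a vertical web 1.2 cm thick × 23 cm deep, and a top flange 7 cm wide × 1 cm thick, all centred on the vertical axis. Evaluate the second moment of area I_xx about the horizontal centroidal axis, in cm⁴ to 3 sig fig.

I_xx ≈ 6260 cm⁴

Break the section into simple shapes (no overlaps), measuring from the bottom-left corner of the bounding box.
Bottom plate: 21 × 2, A = 42 cm², y = 1 cm, Ī = 14 cm⁴.
Web plate: 1.2 × 23, A = 27.6 cm², y = 13.5 cm, Ī = 1216.7 cm⁴.
Top plate: 7 × 1, A = 7 cm², y = 25.5 cm, Ī = 0.58333 cm⁴.
Centroid: ȳ = ΣA·y / ΣA = 7.7428 cm.
Transfer each piece to the horizontal centroidal axis using Ī + A·d² with d = y − 7.7428:
  bottom plate: d = -6.7428 cm → contributes +1923.6 cm⁴
  web plate: d = 5.7572 cm → contributes +2131.5 cm⁴
  top plate: d = 17.757 cm → contributes +2207.8 cm⁴
Total I = 6262.9 cm⁴.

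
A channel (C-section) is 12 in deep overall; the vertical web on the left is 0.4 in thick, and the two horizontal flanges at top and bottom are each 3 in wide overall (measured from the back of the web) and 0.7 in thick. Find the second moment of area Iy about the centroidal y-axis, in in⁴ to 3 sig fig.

Treat the section as a set of non-overlapping primitives; coordinates are from the bounding-box lower-left.
Web: 0.4 × 12, A = 4.8 in², x = 0.2 in, Ī = 0.064 in⁴.
Top flange (beyond web): 2.6 × 0.7, A = 1.82 in², x = 1.7 in, Ī = 1.0253 in⁴.
Bottom flange (beyond web): 2.6 × 0.7, A = 1.82 in², x = 1.7 in, Ī = 1.0253 in⁴.
Centroid: x̄ = ΣA·x / ΣA = 0.84692 in.
Transfer each piece to the centroidal y-axis using Ī + A·d² with d = x − 0.84692:
  web: d = -0.64692 in → contributes +2.0728 in⁴
  top flange (beyond web): d = 0.85308 in → contributes +2.3498 in⁴
  bottom flange (beyond web): d = 0.85308 in → contributes +2.3498 in⁴
Total I = 6.7724 in⁴.

Iy ≈ 6.77 in⁴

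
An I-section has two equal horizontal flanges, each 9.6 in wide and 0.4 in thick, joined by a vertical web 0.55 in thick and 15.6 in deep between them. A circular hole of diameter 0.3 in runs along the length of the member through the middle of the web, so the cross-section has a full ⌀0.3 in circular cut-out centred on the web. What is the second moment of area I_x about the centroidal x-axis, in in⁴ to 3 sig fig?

Break the section into simple shapes (no overlaps), measuring from the bottom-left corner of the bounding box.
Bottom flange: 9.6 × 0.4, A = 3.84 in², y = 0.2 in, Ī = 0.0512 in⁴.
Web: 0.55 × 15.6, A = 8.58 in², y = 8.2 in, Ī = 174 in⁴.
Top flange: 9.6 × 0.4, A = 3.84 in², y = 16.2 in, Ī = 0.0512 in⁴.
Hole (subtracted): ⌀0.3, A = 0.070686 in², y = 8.2 in, Ī = 0.00039761 in⁴.
By symmetry the centroid is at mid-height, ȳ = 8.2 in.
Transfer each piece to the centroidal x-axis using Ī + A·d² with d = y − 8.2:
  bottom flange: d = -8 in → contributes +245.81 in⁴
  web: d = 0 in → contributes +174 in⁴
  top flange: d = 8 in → contributes +245.81 in⁴
  hole: d = 0 in → contributes −0.00039761 in⁴
Total I = 665.62 in⁴.

I_x ≈ 666 in⁴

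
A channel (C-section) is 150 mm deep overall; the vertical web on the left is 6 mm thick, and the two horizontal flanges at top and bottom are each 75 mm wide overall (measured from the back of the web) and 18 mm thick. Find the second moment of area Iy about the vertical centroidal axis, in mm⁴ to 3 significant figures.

Iy ≈ 1.92 × 10⁶ mm⁴

Split into non-overlapping primitives; take the origin at the lower-left of the bounding box.
Web: 6 × 150, A = 900 mm², x = 3 mm, Ī = 2 700 mm⁴.
Top flange (beyond web): 69 × 18, A = 1 242 mm², x = 40.5 mm, Ī = 492 764 mm⁴.
Bottom flange (beyond web): 69 × 18, A = 1 242 mm², x = 40.5 mm, Ī = 492 764 mm⁴.
Centroid: x̄ = ΣA·x / ΣA = 30.527 mm.
Transfer each piece to the vertical centroidal axis using Ī + A·d² with d = x − 30.527:
  web: d = -27.527 mm → contributes +684 642 mm⁴
  top flange (beyond web): d = 9.9734 mm → contributes +616 304 mm⁴
  bottom flange (beyond web): d = 9.9734 mm → contributes +616 304 mm⁴
Total I = 1 917 250 mm⁴.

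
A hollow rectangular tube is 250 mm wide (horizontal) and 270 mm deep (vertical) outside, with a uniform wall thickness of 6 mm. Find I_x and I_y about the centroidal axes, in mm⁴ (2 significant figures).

I_x ≈ 6.9 × 10⁷ mm⁴, I_y ≈ 6.2 × 10⁷ mm⁴

Split into non-overlapping primitives; take the origin at the lower-left of the bounding box.
Outer rectangle: 250 × 270, A = 67 500 mm², y = 135 mm, Ī = 410 062 500 mm⁴.
Inner void (subtracted): 238 × 258, A = 61 404 mm², y = 135 mm, Ī = 340 607 988 mm⁴.
By symmetry the centroid is at mid-height, ȳ = 135 mm.
All pieces are centred on the centroidal x-axis, so I = ΣĪ (holes subtracted) = 69 454 512 mm⁴.
Repeating about the centroidal y-axis gives I_y = 61 715 152 mm⁴.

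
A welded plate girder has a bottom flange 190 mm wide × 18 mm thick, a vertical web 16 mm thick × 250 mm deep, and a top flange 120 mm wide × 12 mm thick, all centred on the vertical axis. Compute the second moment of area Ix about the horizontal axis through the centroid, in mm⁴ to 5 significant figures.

Ix ≈ 9.8858 × 10⁷ mm⁴

Decompose the section into non-overlapping parts with the origin at the bottom-left of its bounding rectangle.
Bottom plate: 190 × 18, A = 3 420 mm², y = 9 mm, Ī = 92 340 mm⁴.
Web plate: 16 × 250, A = 4 000 mm², y = 143 mm, Ī = 20 833 333 mm⁴.
Top plate: 120 × 12, A = 1 440 mm², y = 274 mm, Ī = 17 280 mm⁴.
Centroid: ȳ = ΣA·y / ΣA = 112.5666 mm.
Transfer each piece to the horizontal axis through the centroid using Ī + A·d² with d = y − 112.5666:
  bottom plate: d = -103.5666 mm → contributes +36 775 393 mm⁴
  web plate: d = 30.43341 mm → contributes +24 538 103 mm⁴
  top plate: d = 161.4334 mm → contributes +37 544 753 mm⁴
Total I = 98 858 249 mm⁴.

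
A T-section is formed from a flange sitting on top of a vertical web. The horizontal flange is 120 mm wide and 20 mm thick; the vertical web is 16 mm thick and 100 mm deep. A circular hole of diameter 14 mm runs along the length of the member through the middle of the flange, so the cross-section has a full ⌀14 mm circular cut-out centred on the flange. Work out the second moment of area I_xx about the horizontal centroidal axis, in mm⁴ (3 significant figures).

I_xx ≈ 4.78 × 10⁶ mm⁴

Treat the section as a set of non-overlapping primitives; coordinates are from the bounding-box lower-left.
Flange: 120 × 20, A = 2 400 mm², y = 110 mm, Ī = 80 000 mm⁴.
Web: 16 × 100, A = 1 600 mm², y = 50 mm, Ī = 1 333 333 mm⁴.
Hole (subtracted): ⌀14, A = 153.94 mm², y = 110 mm, Ī = 1885.7 mm⁴.
Centroid: ȳ = ΣA·y / ΣA = 85.039 mm.
Transfer each piece to the horizontal centroidal axis using Ī + A·d² with d = y − 85.039:
  flange: d = 24.961 mm → contributes +1 575 275 mm⁴
  web: d = -35.039 mm → contributes +3 297 749 mm⁴
  hole: d = 24.961 mm → contributes −97 794 mm⁴
Total I = 4 775 230 mm⁴.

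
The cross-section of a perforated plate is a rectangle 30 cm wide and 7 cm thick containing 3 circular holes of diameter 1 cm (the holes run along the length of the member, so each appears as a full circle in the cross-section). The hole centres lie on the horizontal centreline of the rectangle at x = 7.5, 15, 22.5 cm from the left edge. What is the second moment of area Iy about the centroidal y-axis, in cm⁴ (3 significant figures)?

Iy ≈ 1.57 × 10⁴ cm⁴

Break the section into simple shapes (no overlaps), measuring from the bottom-left corner of the bounding box.
Plate: 30 × 7, A = 210 cm², x = 15 cm, Ī = 15 750 cm⁴.
Hole 1 (subtracted): ⌀1, A = 0.7854 cm², x = 7.5 cm, Ī = 0.049087 cm⁴.
Hole 2 (subtracted): ⌀1, A = 0.7854 cm², x = 15 cm, Ī = 0.049087 cm⁴.
Hole 3 (subtracted): ⌀1, A = 0.7854 cm², x = 22.5 cm, Ī = 0.049087 cm⁴.
By symmetry the centroid is at mid-width, x̄ = 15 cm.
Transfer each piece to the centroidal y-axis using Ī + A·d² with d = x − 15:
  plate: d = 0 cm → contributes +15 750 cm⁴
  hole 1: d = -7.5 cm → contributes −44.228 cm⁴
  hole 2: d = 0 cm → contributes −0.049087 cm⁴
  hole 3: d = 7.5 cm → contributes −44.228 cm⁴
Total I = 15 661 cm⁴.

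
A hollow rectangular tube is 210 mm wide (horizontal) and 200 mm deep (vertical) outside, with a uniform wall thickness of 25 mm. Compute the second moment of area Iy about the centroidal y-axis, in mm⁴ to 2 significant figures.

Treat the section as a set of non-overlapping primitives; coordinates are from the bounding-box lower-left.
Outer rectangle: 210 × 200, A = 42 000 mm², x = 105 mm, Ī = 154 350 000 mm⁴.
Inner void (subtracted): 160 × 150, A = 24 000 mm², x = 105 mm, Ī = 51 200 000 mm⁴.
By symmetry the centroid is at mid-width, x̄ = 105 mm.
All pieces are centred on the centroidal y-axis, so I = ΣĪ (holes subtracted) = 103 150 000 mm⁴.

Iy ≈ 1.0 × 10⁸ mm⁴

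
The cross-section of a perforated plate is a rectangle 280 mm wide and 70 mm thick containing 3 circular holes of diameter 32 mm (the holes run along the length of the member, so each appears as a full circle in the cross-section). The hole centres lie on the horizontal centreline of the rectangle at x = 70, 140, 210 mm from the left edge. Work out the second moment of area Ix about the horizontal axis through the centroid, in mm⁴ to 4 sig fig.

Break the section into simple shapes (no overlaps), measuring from the bottom-left corner of the bounding box.
Plate: 280 × 70, A = 19 600 mm², y = 35 mm, Ī = 8 003 333 mm⁴.
Hole 1 (subtracted): ⌀32, A = 804.248 mm², y = 35 mm, Ī = 51471.9 mm⁴.
Hole 2 (subtracted): ⌀32, A = 804.248 mm², y = 35 mm, Ī = 51471.9 mm⁴.
Hole 3 (subtracted): ⌀32, A = 804.248 mm², y = 35 mm, Ī = 51471.9 mm⁴.
By symmetry the centroid is at mid-height, ȳ = 35 mm.
All pieces are centred on the horizontal axis through the centroid, so I = ΣĪ (holes subtracted) = 7 848 918 mm⁴.

Ix ≈ 7.849 × 10⁶ mm⁴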